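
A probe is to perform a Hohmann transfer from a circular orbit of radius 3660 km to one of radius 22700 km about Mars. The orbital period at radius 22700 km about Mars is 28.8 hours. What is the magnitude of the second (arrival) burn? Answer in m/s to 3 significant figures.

From Kepler's third law T² = 4π²r³/μ at r = 22700 km, T = 28.8 hours = 28.8 × 3600 s = 1.0368×10^5 s: μ = 4π²r³/T² = 42958.3 km³/s².
Transfer-ellipse semi-major axis a_t = (r₁ + r₂)/2 = (3660 + 22700)/2 = 13180 km.
On the circular orbit at r = 22700 km, v_c = √(μ/r) = 1.37566 km/s.
Vis-viva on the transfer ellipse at r = 22700 km gives v_t = √[μ(2/r − 1/a_t)] = 0.724926 km/s.
Δv₂ = |v_t − v_c| = |0.724926 − 1.37566| = 0.6507 km/s.

Δv₂ = 651 m/s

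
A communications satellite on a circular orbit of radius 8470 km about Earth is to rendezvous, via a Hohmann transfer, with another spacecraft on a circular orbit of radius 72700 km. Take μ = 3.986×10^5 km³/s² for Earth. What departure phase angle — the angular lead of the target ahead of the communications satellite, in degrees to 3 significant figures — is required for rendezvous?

Semi-major axis of the transfer orbit: a_t = (8470 + 72700)/2 = 40585 km.
Transfer time t = π√(a_t³/μ) = 40685 s.
Target angular speed ω₂ = √(μ/r₂³) = 3.2208×10^-5 rad/s.
Angle swept by the target during transfer: ω₂·t = 1.3104 rad = 75.08°.
The communications satellite traverses 180° on the transfer ellipse, so the target must lead by 180° − 75.08° = 105°.

φ = 105°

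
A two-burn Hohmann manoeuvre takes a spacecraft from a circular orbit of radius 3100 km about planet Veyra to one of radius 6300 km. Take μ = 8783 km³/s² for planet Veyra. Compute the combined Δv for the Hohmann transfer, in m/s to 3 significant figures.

Semi-major axis of the transfer orbit: a_t = (3100 + 6300)/2 = 4700 km.
At r₁ the circular-orbit speed is v₁ = √(μ/r₁) = 1.6832 km/s.
On the transfer ellipse at r₁, v² = μ(2/r − 1/a) gives v_p = √[μ(2/r₁ − 1/a_t)] = 1.9488 km/s.
First burn Δv₁ = |v_p − v₁| = 0.2656 km/s.
Circular speed at r₂: v₂ = √(μ/r₂) = 1.1807 km/s.
Transfer-orbit speed at r₂: v_a = √[μ(2/r₂ − 1/a_t)] = 0.95892 km/s.
Second burn Δv₂ = |v₂ − v_a| = 0.2218 km/s.
Total Δv = Δv₁ + Δv₂ = 0.4874 km/s.

Δv = 487 m/s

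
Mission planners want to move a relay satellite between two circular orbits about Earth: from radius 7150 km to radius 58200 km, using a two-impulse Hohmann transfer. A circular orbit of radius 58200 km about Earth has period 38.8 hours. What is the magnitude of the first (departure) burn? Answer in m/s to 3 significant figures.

From Kepler's third law T² = 4π²r³/μ at r = 58200 km, T = 38.8 hours = 38.8 × 3600 s = 1.3968×10^5 s: μ = 4π²r³/T² = 3.98897×10^5 km³/s².
The Hohmann ellipse has a_t = (r₁ + r₂)/2 = 32675 km.
On the circular orbit at r = 7150 km, v_c = √(μ/r) = 7.4693 km/s.
Vis-viva on the transfer ellipse at r = 7150 km gives v_t = √[μ(2/r − 1/a_t)] = 9.9685 km/s.
Δv₁ = |v_t − v_c| = |9.9685 − 7.4693| = 2.499 km/s.

Δv₁ = 2500 m/s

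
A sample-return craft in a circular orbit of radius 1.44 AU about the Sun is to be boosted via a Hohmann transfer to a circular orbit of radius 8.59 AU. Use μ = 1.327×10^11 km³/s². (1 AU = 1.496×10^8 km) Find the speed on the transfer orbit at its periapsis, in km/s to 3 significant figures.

In km: r₁ = 1.44 × 1.496×10^8 = 2.15424×10^8 km; r₂ = 8.59 × 1.496×10^8 = 1.285064×10^9 km.
Semi-major axis of the transfer orbit: a_t = (2.15424×10^8 + 1.285064×10^9)/2 = 7.50244×10^8 km.
At periapsis, r = 2.15424×10^8 km.
Applying v² = μ(2/r − 1/a_t): v = 32.48 km/s.

v = 32.5 km/s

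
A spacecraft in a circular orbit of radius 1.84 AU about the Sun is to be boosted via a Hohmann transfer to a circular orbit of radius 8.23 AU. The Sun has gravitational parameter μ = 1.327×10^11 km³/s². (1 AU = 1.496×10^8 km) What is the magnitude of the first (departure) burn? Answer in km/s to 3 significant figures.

In km: r₁ = 1.84 × 1.496×10^8 = 2.75264×10^8 km; r₂ = 8.23 × 1.496×10^8 = 1.231208×10^9 km.
The Hohmann ellipse has a_t = (r₁ + r₂)/2 = 7.53236×10^8 km.
Circular speed at r = 2.75264×10^8 km: v_c = √(μ/r) = 21.956 km/s.
Vis-viva on the transfer ellipse at r = 2.75264×10^8 km gives v_t = √[μ(2/r − 1/a_t)] = 28.071 km/s.
Δv₁ = |v_t − v_c| = |28.071 − 21.956| = 6.115 km/s.

Δv₁ = 6.11 km/s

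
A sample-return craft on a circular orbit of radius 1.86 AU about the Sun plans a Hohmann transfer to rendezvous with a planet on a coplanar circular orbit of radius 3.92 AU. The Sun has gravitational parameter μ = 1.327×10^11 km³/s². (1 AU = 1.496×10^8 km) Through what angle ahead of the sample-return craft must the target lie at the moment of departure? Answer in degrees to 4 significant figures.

In km: r₁ = 1.86 × 1.496×10^8 = 2.78256×10^8 km; r₂ = 3.92 × 1.496×10^8 = 5.86432×10^8 km.
Semi-major axis of the transfer orbit: a_t = (2.78256×10^8 + 5.86432×10^8)/2 = 4.32344×10^8 km.
The half-period of the transfer ellipse is t = π√(a_t³/μ) = 7.7528×10^7 s.
The target's mean motion on its circular orbit is ω₂ = √(μ/r₂³) = 2.5651×10^-8 rad/s.
Angle swept by the target during transfer: ω₂·t = 1.9887 rad = 113.94°.
Arrival is 180° from departure on the ellipse, so φ = 180° − 113.94° = 66.06°.

φ = 66.06°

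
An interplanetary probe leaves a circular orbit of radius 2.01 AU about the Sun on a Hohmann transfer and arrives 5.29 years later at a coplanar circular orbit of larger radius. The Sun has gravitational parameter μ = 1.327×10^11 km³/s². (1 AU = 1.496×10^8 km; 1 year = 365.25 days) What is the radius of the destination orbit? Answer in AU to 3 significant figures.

r₂ = 7.63 AU

In km: r₁ = 2.01 × 1.496×10^8 = 3.00696×10^8 km.
Transfer time t = 5.29 years × 365.25 × 86400 s = 1.66939704×10^8 s, and t = π√(a_t³/μ).
So a_t = (μ t²/π²)^(1/3) = (1.327×10^11 × (1.66939704×10^8)² / π²)^(1/3) = 7.2094×10^8 km.
Since a_t = (r₁ + r₂)/2, r₂ = 2a_t − r₁ = 2×7.2094×10^8 − 3.00696×10^8 = 1.141184×10^9 km.
In AU: r₂ = 1.141184×10^9 / 1.496×10^8 = 7.63 AU.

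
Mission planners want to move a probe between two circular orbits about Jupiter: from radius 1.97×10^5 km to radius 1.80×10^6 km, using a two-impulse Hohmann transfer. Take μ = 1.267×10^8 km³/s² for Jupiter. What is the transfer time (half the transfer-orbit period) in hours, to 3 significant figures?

Transfer-ellipse semi-major axis a_t = (r₁ + r₂)/2 = (1.970×10^5 + 1.800×10^6)/2 = 9.985×10^5 km.
Transfer time t = π√(a_t³/μ) = π√((9.985×10^5)³ / 1.267×10^8) = 2.785×10^5 s.
Converting: 2.785×10^5 s ÷ 3600 s/hour = 77.4 hours.

t = 77.4 hours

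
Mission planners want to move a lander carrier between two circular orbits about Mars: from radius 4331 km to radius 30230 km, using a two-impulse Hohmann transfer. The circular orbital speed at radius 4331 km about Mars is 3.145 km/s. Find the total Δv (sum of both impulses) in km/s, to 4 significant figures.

From the circular-orbit relation v² = μ/r at r = 4331 km: μ = v²r = (3.145)² × 4331 = 42838.0 km³/s².
Transfer-ellipse semi-major axis a_t = (r₁ + r₂)/2 = (4331 + 30230)/2 = 17280.5 km.
At r₁ the circular-orbit speed is v₁ = √(μ/r₁) = 3.1450 km/s.
On the transfer ellipse at r₁, v² = μ(2/r − 1/a) gives v_p = √[μ(2/r₁ − 1/a_t)] = 4.1597 km/s.
First burn Δv₁ = |v_p − v₁| = 1.0147 km/s.
At r₂, v₂ = √(μ/r₂) = 1.19041 km/s.
Transfer-orbit speed at r₂: v_a = √[μ(2/r₂ − 1/a_t)] = 0.595952 km/s.
Second burn Δv₂ = |v₂ − v_a| = 0.59446 km/s.
Δv = Δv₁ + Δv₂ = 1.0147 + 0.59446 = 1.609 km/s.

Δv = 1.609 km/s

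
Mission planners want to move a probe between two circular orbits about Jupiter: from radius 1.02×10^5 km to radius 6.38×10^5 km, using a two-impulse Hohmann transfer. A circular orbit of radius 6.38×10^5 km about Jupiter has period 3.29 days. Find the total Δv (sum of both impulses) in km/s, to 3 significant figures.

From Kepler's third law T² = 4π²r³/μ at r = 6.38×10^5 km, T = 3.29 days = 3.29 × 86400 s = 2.84256×10^5 s: μ = 4π²r³/T² = 1.26883×10^8 km³/s².
Transfer-ellipse semi-major axis a_t = (r₁ + r₂)/2 = (1.020×10^5 + 6.380×10^5)/2 = 3.700×10^5 km.
Circular speed at r₁: v₁ = √(μ/r₁) = √(1.26883×10^8/1.020×10^5) = 35.27 km/s.
Transfer-orbit speed at r₁ (vis-viva equation): v_p = √[μ(2/r₁ − 1/a_t)] = 46.31 km/s.
First burn Δv₁ = |v_p − v₁| = 11.04 km/s.
At r₂, v₂ = √(μ/r₂) = 14.102 km/s.
Transfer-orbit speed at r₂: v_a = √[μ(2/r₂ − 1/a_t)] = 7.4044 km/s.
Second burn Δv₂ = |v₂ − v_a| = 6.698 km/s.
Δv = Δv₁ + Δv₂ = 11.04 + 6.698 = 17.74 km/s.

Δv = 17.7 km/s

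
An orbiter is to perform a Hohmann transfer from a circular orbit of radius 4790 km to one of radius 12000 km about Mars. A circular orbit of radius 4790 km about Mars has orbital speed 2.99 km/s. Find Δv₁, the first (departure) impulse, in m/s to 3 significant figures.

From the circular-orbit relation v² = μ/r at r = 4790 km: μ = v²r = (2.99)² × 4790 = 42823.1 km³/s².
Semi-major axis of the transfer orbit: a_t = (4790 + 12000)/2 = 8395 km.
Circular speed at r = 4790 km: v_c = √(μ/r) = 2.9900 km/s.
Transfer-orbit speed at the same r (vis-viva, a = a_t): v_t = √[μ(2/r − 1/a_t)] = 3.5748 km/s.
Δv₁ = |v_t − v_c| = |3.5748 − 2.9900| = 0.5848 km/s.

Δv₁ = 585 m/s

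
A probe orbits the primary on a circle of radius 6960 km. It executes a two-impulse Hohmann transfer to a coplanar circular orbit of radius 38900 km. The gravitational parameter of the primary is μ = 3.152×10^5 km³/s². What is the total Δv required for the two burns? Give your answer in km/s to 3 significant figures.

The Hohmann ellipse has a_t = (r₁ + r₂)/2 = 22930 km.
At r₁ the circular-orbit speed is v₁ = √(μ/r₁) = 6.7296 km/s.
Transfer-orbit speed at r₁ (vis-viva equation): v_p = √[μ(2/r₁ − 1/a_t)] = 8.7652 km/s.
First burn Δv₁ = |v_p − v₁| = 2.036 km/s.
Circular speed at r₂: v₂ = √(μ/r₂) = 2.8465 km/s.
Transfer-orbit speed at r₂: v_a = √[μ(2/r₂ − 1/a_t)] = 1.5683 km/s.
Second burn Δv₂ = |v₂ − v_a| = 1.278 km/s.
Δv = Δv₁ + Δv₂ = 2.036 + 1.278 = 3.314 km/s.

Δv = 3.31 km/s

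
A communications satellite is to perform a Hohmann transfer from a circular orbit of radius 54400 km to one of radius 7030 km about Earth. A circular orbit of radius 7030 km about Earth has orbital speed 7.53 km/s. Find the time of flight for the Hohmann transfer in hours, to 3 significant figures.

t = 7.44 hours

From the circular-orbit relation v² = μ/r at r = 7030 km: μ = v²r = (7.53)² × 7030 = 3.98607×10^5 km³/s².
The Hohmann ellipse has a_t = (r₁ + r₂)/2 = 30715 km.
By Kepler's third law the transfer-orbit period is T = 2π√(a_t³/μ), so t = T/2 = 26790 s.
Converting: 26790 s ÷ 3600 s/hour = 7.44 hours.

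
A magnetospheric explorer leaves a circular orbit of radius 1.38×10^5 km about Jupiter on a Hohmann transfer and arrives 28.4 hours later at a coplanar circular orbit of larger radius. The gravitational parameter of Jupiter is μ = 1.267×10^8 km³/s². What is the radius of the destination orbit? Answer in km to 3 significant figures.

r₂ = 8.86×10^5 km

Transfer time t = 28.4 hours = 1.0224×10^5 s, and t = π√(a_t³/μ).
So a_t = (μ t²/π²)^(1/3) = (1.267×10^8 × (1.0224×10^5)² / π²)^(1/3) = 5.1196×10^5 km.
Since a_t = (r₁ + r₂)/2, r₂ = 2a_t − r₁ = 2×5.1196×10^5 − 1.380×10^5 = 8.8592×10^5 km.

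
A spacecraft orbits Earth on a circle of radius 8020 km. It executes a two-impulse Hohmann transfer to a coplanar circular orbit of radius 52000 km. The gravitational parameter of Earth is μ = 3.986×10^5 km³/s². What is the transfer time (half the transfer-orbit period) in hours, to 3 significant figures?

The Hohmann ellipse has a_t = (r₁ + r₂)/2 = 30010 km.
By Kepler's third law the transfer-orbit period is T = 2π√(a_t³/μ), so t = T/2 = 25870 s.
Converting: 25870 s ÷ 3600 s/hour = 7.19 hours.

t = 7.19 hours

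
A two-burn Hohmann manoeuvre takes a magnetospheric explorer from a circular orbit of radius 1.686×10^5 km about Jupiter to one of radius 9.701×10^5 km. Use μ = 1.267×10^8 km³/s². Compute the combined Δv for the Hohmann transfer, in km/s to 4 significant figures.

The Hohmann ellipse has a_t = (r₁ + r₂)/2 = 5.6935×10^5 km.
At r₁ the circular-orbit speed is v₁ = √(μ/r₁) = 27.41 km/s.
On the transfer ellipse at r₁, vis-viva gives v_p = √[μ(2/r₁ − 1/a_t)] = 35.78 km/s.
First burn Δv₁ = |v_p − v₁| = 8.370 km/s.
Circular speed at r₂: v₂ = √(μ/r₂) = 11.428 km/s.
Transfer-orbit speed at r₂: v_a = √[μ(2/r₂ − 1/a_t)] = 6.2190 km/s.
Second burn Δv₂ = |v₂ − v_a| = 5.209 km/s.
Total Δv = Δv₁ + Δv₂ = 13.58 km/s.

Δv = 13.58 km/s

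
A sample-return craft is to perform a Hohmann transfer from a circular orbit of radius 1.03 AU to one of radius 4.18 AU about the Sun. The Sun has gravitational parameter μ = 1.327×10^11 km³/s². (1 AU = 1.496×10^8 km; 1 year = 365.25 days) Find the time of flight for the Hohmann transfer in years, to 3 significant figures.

In km: r₁ = 1.03 × 1.496×10^8 = 1.54088×10^8 km; r₂ = 4.18 × 1.496×10^8 = 6.25328×10^8 km.
The Hohmann ellipse has a_t = (r₁ + r₂)/2 = 3.89708×10^8 km.
Transfer time t = π√(a_t³/μ) = π√((3.89708×10^8)³ / 1.327×10^11) = 6.635×10^7 s.
Converting: 6.635×10^7 s ÷ 3.15576×10^7 s/year (365.25 × 86400) = 2.10 years.

t = 2.10 years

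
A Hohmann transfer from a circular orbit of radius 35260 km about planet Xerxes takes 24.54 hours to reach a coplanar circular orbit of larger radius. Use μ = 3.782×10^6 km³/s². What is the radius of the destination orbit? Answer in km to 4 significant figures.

r₂ = 2.529×10^5 km

Transfer time t = 24.54 hours = 88344 s, and t = π√(a_t³/μ).
So a_t = (μ t²/π²)^(1/3) = (3.782×10^6 × (88344)² / π²)^(1/3) = 1.4408×10^5 km.
Since a_t = (r₁ + r₂)/2, r₂ = 2a_t − r₁ = 2×1.4408×10^5 − 35260 = 2.529×10^5 km.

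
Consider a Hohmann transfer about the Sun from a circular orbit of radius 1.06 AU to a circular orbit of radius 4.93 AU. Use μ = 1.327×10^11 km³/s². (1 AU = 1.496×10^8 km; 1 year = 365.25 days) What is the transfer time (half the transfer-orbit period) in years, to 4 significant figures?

In km: r₁ = 1.06 × 1.496×10^8 = 1.58576×10^8 km; r₂ = 4.93 × 1.496×10^8 = 7.37528×10^8 km.
Transfer-ellipse semi-major axis a_t = (r₁ + r₂)/2 = (1.58576×10^8 + 7.37528×10^8)/2 = 4.48052×10^8 km.
Transfer time t = π√(a_t³/μ) = π√((4.48052×10^8)³ / 1.327×10^11) = 8.179×10^7 s.
Converting: 8.179×10^7 s ÷ 3.15576×10^7 s/year (365.25 × 86400) = 2.592 years.

t = 2.592 years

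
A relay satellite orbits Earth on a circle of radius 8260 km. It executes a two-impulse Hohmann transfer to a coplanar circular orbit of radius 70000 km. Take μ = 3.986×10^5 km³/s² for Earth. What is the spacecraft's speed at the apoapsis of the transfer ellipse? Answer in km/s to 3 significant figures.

Semi-major axis of the transfer orbit: a_t = (8260 + 70000)/2 = 39130 km.
The apoapsis of the transfer ellipse is at r = 70000 km.
Vis-viva: v = √[μ(2/r − 1/a_t)] = √[3.986×10^5 × (2/70000 − 1/39130)] = 1.096 km/s.

v = 1.10 km/s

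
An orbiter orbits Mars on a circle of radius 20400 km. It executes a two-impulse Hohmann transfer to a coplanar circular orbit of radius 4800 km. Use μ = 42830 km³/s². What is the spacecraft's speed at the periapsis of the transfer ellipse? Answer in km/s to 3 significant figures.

The Hohmann ellipse has a_t = (r₁ + r₂)/2 = 12600 km.
The periapsis of the transfer ellipse is at r = 4800 km.
From the vis-viva equation, v = √[μ(2/r − 1/a_t)] = 3.801 km/s.

v = 3.80 km/s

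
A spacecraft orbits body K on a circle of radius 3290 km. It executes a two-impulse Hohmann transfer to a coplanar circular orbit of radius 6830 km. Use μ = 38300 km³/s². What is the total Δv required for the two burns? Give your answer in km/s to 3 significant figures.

Transfer-ellipse semi-major axis a_t = (r₁ + r₂)/2 = (3290 + 6830)/2 = 5060 km.
Circular speed at r₁: v₁ = √(μ/r₁) = √(38300/3290) = 3.4119 km/s.
Transfer-orbit speed at r₁ (v² = μ(2/r − 1/a)): v_p = √[μ(2/r₁ − 1/a_t)] = 3.9640 km/s.
First burn Δv₁ = |v_p − v₁| = 0.5521 km/s.
Circular speed at r₂: v₂ = √(μ/r₂) = 2.36804 km/s.
Transfer-orbit speed at r₂: v_a = √[μ(2/r₂ − 1/a_t)] = 1.90947 km/s.
Second burn Δv₂ = |v₂ − v_a| = 0.4586 km/s.
Δv = Δv₁ + Δv₂ = 0.5521 + 0.4586 = 1.011 km/s.

Δv = 1.01 km/s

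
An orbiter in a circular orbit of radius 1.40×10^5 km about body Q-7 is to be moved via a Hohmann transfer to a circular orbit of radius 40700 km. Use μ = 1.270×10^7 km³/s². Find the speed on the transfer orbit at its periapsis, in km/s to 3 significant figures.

v = 22.0 km/s

Transfer-ellipse semi-major axis a_t = (r₁ + r₂)/2 = (1.400×10^5 + 40700)/2 = 90350 km.
At periapsis, r = 40700 km.
From the vis-viva equation, v = √[μ(2/r − 1/a_t)] = 21.99 km/s.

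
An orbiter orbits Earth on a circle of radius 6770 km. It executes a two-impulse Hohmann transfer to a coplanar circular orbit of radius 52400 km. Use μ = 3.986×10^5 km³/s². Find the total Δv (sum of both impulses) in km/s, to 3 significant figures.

The Hohmann ellipse has a_t = (r₁ + r₂)/2 = 29585 km.
At r₁ the circular-orbit speed is v₁ = √(μ/r₁) = 7.673161 km/s.
On the transfer ellipse at r₁, vis-viva equation gives v_p = √[μ(2/r₁ − 1/a_t)] = 10.21184 km/s.
First burn Δv₁ = |v_p − v₁| = 2.5387 km/s.
At r₂, v₂ = √(μ/r₂) = 2.7581 km/s.
Transfer-orbit speed at r₂: v_a = √[μ(2/r₂ − 1/a_t)] = 1.3194 km/s.
Second burn Δv₂ = |v₂ − v_a| = 1.4387 km/s.
Total Δv = Δv₁ + Δv₂ = 3.977 km/s.

Δv = 3.98 km/s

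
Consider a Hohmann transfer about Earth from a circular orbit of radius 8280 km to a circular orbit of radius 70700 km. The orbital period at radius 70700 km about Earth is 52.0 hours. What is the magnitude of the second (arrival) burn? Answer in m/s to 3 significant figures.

Δv₂ = 1290 m/s

From Kepler's third law T² = 4π²r³/μ at r = 70700 km, T = 52.0 hours = 52.0 × 3600 s = 1.872×10^5 s: μ = 4π²r³/T² = 3.98113×10^5 km³/s².
Transfer-ellipse semi-major axis a_t = (r₁ + r₂)/2 = (8280 + 70700)/2 = 39490 km.
On the circular orbit at r = 70700 km, v_c = √(μ/r) = 2.373 km/s.
Vis-viva on the transfer ellipse at r = 70700 km gives v_t = √[μ(2/r − 1/a_t)] = 1.087 km/s.
Δv₂ = |v_t − v_c| = |1.087 − 2.373| = 1.286 km/s.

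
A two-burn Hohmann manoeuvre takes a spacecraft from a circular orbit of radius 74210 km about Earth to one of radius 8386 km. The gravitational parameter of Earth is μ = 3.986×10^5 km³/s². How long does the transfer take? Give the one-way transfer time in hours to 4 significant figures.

The Hohmann ellipse has a_t = (r₁ + r₂)/2 = 41298 km.
By Kepler's third law the transfer-orbit period is T = 2π√(a_t³/μ), so t = T/2 = 41760 s.
Converting: 41760 s ÷ 3600 s/hour = 11.60 hours.

t = 11.60 hours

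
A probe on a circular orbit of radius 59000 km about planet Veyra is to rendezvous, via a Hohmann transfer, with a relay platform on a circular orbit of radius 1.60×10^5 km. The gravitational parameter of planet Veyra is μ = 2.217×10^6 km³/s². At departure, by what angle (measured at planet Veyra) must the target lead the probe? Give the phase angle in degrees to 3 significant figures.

φ = 78.1°

The Hohmann ellipse has a_t = (r₁ + r₂)/2 = 1.095×10^5 km.
Transfer time t = π√(a_t³/μ) = 76452 s.
The target's mean motion on its circular orbit is ω₂ = √(μ/r₂³) = 2.3265×10^-5 rad/s.
Angle swept by the target during transfer: ω₂·t = 1.779 rad = 101.9°.
The probe traverses 180° on the transfer ellipse, so the target must lead by 180° − 101.9° = 78.1°.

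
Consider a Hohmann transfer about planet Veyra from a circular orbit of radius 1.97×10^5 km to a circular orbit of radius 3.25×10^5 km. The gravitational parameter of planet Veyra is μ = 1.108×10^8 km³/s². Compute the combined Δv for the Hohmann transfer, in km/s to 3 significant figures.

Δv = 5.17 km/s

The Hohmann ellipse has a_t = (r₁ + r₂)/2 = 2.610×10^5 km.
Circular speed at r₁: v₁ = √(μ/r₁) = √(1.108×10^8/1.970×10^5) = 23.716 km/s.
Transfer-orbit speed at r₁ (vis-viva): v_p = √[μ(2/r₁ − 1/a_t)] = 26.464 km/s.
First burn Δv₁ = |v_p − v₁| = 2.748 km/s.
Circular speed at r₂: v₂ = √(μ/r₂) = 18.464 km/s.
Transfer-orbit speed at r₂: v_a = √[μ(2/r₂ − 1/a_t)] = 16.041 km/s.
Second burn Δv₂ = |v₂ − v_a| = 2.423 km/s.
Total Δv = Δv₁ + Δv₂ = 5.171 km/s.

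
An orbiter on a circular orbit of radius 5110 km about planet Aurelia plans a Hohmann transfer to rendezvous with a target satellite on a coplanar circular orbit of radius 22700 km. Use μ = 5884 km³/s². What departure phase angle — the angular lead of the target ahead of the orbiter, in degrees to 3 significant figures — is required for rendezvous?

φ = 93.7°

The Hohmann ellipse has a_t = (r₁ + r₂)/2 = 13905 km.
The half-period of the transfer ellipse is t = π√(a_t³/μ) = 67153.7 s.
Target angular speed ω₂ = √(μ/r₂³) = 2.24284×10^-5 rad/s.
Angle swept by the target during transfer: ω₂·t = 1.50615 rad = 86.30°.
Arrival is 180° from departure on the ellipse, so φ = 180° − 86.30° = 93.7°.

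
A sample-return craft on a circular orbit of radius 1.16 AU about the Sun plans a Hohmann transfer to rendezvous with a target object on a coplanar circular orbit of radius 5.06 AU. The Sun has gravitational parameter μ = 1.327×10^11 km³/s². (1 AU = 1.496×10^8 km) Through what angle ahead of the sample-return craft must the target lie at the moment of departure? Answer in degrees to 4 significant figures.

φ = 93.27°

In km: r₁ = 1.16 × 1.496×10^8 = 1.73536×10^8 km; r₂ = 5.06 × 1.496×10^8 = 7.56976×10^8 km.
The Hohmann ellipse has a_t = (r₁ + r₂)/2 = 4.65256×10^8 km.
Transfer time t = π√(a_t³/μ) = 8.655×10^7 s.
The target's mean motion on its circular orbit is ω₂ = √(μ/r₂³) = 1.749×10^-8 rad/s.
Angle swept by the target during transfer: ω₂·t = 1.5138 rad = 86.73°.
The sample-return craft traverses 180° on the transfer ellipse, so the target must lead by 180° − 86.73° = 93.27°.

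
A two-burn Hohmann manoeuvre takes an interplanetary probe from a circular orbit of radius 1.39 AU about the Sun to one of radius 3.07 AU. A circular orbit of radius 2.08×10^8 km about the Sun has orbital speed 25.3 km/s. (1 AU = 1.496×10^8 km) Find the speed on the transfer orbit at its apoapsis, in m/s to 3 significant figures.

From the circular-orbit relation v² = μ/r at r = 2.08×10^8 km: μ = v²r = (25.3)² × 2.08×10^8 = 1.33139×10^11 km³/s².
In km: r₁ = 1.39 × 1.496×10^8 = 2.07944×10^8 km; r₂ = 3.07 × 1.496×10^8 = 4.59272×10^8 km.
Transfer-ellipse semi-major axis a_t = (r₁ + r₂)/2 = (2.07944×10^8 + 4.59272×10^8)/2 = 3.33608×10^8 km.
The apoapsis of the transfer ellipse is at r = 4.59272×10^8 km.
Vis-viva: v = √[μ(2/r − 1/a_t)] = √[1.33139×10^11 × (2/4.59272×10^8 − 1/3.33608×10^8)] = 13.44 km/s.

v = 13400 m/s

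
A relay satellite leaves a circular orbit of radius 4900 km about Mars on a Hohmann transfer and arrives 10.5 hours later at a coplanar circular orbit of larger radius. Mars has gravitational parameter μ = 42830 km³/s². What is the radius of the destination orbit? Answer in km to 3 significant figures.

Transfer time t = 10.5 hours = 37800 s, and t = π√(a_t³/μ).
So a_t = (μ t²/π²)^(1/3) = (42830 × (37800)² / π²)^(1/3) = 18371 km.
Since a_t = (r₁ + r₂)/2, r₂ = 2a_t − r₁ = 2×18371 − 4900 = 31842 km.

r₂ = 31800 km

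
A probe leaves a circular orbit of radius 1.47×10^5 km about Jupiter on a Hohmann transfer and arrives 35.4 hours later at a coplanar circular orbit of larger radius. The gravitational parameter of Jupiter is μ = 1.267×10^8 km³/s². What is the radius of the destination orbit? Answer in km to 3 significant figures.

r₂ = 1.04×10^6 km

Transfer time t = 35.4 hours = 1.2744×10^5 s, and t = π√(a_t³/μ).
So a_t = (μ t²/π²)^(1/3) = (1.267×10^8 × (1.2744×10^5)² / π²)^(1/3) = 5.9297×10^5 km.
Since a_t = (r₁ + r₂)/2, r₂ = 2a_t − r₁ = 2×5.9297×10^5 − 1.470×10^5 = 1.03894×10^6 km.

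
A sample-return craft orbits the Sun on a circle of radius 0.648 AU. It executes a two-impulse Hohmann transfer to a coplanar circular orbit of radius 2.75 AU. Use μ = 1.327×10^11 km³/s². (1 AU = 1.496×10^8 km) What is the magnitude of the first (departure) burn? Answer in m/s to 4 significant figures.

In km: r₁ = 0.648 × 1.496×10^8 = 9.69408×10^7 km; r₂ = 2.75 × 1.496×10^8 = 4.114×10^8 km.
Semi-major axis of the transfer orbit: a_t = (9.69408×10^7 + 4.114×10^8)/2 = 2.541704×10^8 km.
On the circular orbit at r = 9.69408×10^7 km, v_c = √(μ/r) = 37.00 km/s.
Transfer-orbit speed at the same r (vis-viva, a = a_t): v_t = √[μ(2/r − 1/a_t)] = 47.07 km/s.
Δv₁ = |v_t − v_c| = |47.07 − 37.00| = 10.07 km/s.

Δv₁ = 10070 m/s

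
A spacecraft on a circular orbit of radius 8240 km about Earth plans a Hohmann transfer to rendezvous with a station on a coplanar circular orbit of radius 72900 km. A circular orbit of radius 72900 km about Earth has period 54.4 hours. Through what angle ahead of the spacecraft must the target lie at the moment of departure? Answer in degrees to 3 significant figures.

φ = 105°

From Kepler's third law T² = 4π²r³/μ at r = 72900 km, T = 54.4 hours = 54.4 × 3600 s = 1.9584×10^5 s: μ = 4π²r³/T² = 3.98786×10^5 km³/s².
Transfer-ellipse semi-major axis a_t = (r₁ + r₂)/2 = (8240 + 72900)/2 = 40570 km.
The half-period of the transfer ellipse is t = π√(a_t³/μ) = 40653 s.
The target's mean motion on its circular orbit is ω₂ = √(μ/r₂³) = 3.2083×10^-5 rad/s.
Angle swept by the target during transfer: ω₂·t = 1.3043 rad = 74.73°.
Arrival is 180° from departure on the ellipse, so φ = 180° − 74.73° = 105°.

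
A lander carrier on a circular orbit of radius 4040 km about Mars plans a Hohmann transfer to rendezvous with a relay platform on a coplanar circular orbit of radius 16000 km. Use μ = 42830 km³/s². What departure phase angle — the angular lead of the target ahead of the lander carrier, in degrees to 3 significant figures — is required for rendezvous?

The Hohmann ellipse has a_t = (r₁ + r₂)/2 = 10020 km.
The half-period of the transfer ellipse is t = π√(a_t³/μ) = 15226 s.
Target angular speed ω₂ = √(μ/r₂³) = 1.0226×10^-4 rad/s.
Angle swept by the target during transfer: ω₂·t = 1.557 rad = 89.21°.
The lander carrier traverses 180° on the transfer ellipse, so the target must lead by 180° − 89.21° = 90.8°.

φ = 90.8°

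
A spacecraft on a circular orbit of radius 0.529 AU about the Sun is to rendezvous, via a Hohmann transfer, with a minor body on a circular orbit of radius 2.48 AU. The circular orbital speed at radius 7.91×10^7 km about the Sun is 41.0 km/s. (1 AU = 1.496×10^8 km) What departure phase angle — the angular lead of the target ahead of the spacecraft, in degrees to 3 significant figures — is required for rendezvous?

From the circular-orbit relation v² = μ/r at r = 7.91×10^7 km: μ = v²r = (41.0)² × 7.91×10^7 = 1.32967×10^11 km³/s².
In km: r₁ = 0.529 × 1.496×10^8 = 7.91384×10^7 km; r₂ = 2.48 × 1.496×10^8 = 3.71008×10^8 km.
The Hohmann ellipse has a_t = (r₁ + r₂)/2 = 2.250732×10^8 km.
Transfer time t = π√(a_t³/μ) = 2.9091×10^7 s.
The target's mean motion on its circular orbit is ω₂ = √(μ/r₂³) = 5.1027×10^-8 rad/s.
Angle swept by the target during transfer: ω₂·t = 1.48443 rad = 85.052°.
The spacecraft traverses 180° on the transfer ellipse, so the target must lead by 180° − 85.052° = 94.9°.

φ = 94.9°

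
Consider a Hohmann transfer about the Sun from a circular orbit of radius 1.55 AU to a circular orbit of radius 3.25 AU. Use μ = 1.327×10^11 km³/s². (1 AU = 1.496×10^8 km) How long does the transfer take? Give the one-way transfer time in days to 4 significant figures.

In km: r₁ = 1.55 × 1.496×10^8 = 2.3188×10^8 km; r₂ = 3.25 × 1.496×10^8 = 4.862×10^8 km.
The Hohmann ellipse has a_t = (r₁ + r₂)/2 = 3.5904×10^8 km.
By Kepler's third law the transfer-orbit period is T = 2π√(a_t³/μ), so t = T/2 = 5.867×10^7 s.
Converting: 5.867×10^7 s ÷ 86400 s/day = 679.1 days.

t = 679.1 days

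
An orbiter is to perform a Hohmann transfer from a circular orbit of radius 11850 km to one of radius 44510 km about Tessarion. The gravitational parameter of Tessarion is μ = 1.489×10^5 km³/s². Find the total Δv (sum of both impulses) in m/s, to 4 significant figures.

Δv = 1553 m/s

Semi-major axis of the transfer orbit: a_t = (11850 + 44510)/2 = 28180 km.
At r₁ the circular-orbit speed is v₁ = √(μ/r₁) = 3.5448 km/s.
On the transfer ellipse at r₁, vis-viva gives v_p = √[μ(2/r₁ − 1/a_t)] = 4.4550 km/s.
First burn Δv₁ = |v_p − v₁| = 0.9102 km/s.
At r₂, v₂ = √(μ/r₂) = 1.829 km/s.
Transfer-orbit speed at r₂: v_a = √[μ(2/r₂ − 1/a_t)] = 1.186 km/s.
Second burn Δv₂ = |v₂ − v_a| = 0.6430 km/s.
Δv = Δv₁ + Δv₂ = 0.9102 + 0.6430 = 1.553 km/s.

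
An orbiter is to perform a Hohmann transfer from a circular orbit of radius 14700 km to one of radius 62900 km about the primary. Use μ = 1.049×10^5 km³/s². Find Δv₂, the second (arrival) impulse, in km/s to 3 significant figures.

Δv₂ = 0.497 km/s

Semi-major axis of the transfer orbit: a_t = (14700 + 62900)/2 = 38800 km.
On the circular orbit at r = 62900 km, v_c = √(μ/r) = 1.2914 km/s.
Vis-viva on the transfer ellipse at r = 62900 km gives v_t = √[μ(2/r − 1/a_t)] = 0.79489 km/s.
Δv₂ = |v_t − v_c| = |0.79489 − 1.2914| = 0.4965 km/s.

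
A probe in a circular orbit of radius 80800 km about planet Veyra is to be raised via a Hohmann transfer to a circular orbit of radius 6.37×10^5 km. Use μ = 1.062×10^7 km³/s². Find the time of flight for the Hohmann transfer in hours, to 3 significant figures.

t = 57.6 hours

The Hohmann ellipse has a_t = (r₁ + r₂)/2 = 3.589×10^5 km.
Transfer time t = π√(a_t³/μ) = π√((3.589×10^5)³ / 1.062×10^7) = 2.073×10^5 s.
Converting: 2.073×10^5 s ÷ 3600 s/hour = 57.6 hours.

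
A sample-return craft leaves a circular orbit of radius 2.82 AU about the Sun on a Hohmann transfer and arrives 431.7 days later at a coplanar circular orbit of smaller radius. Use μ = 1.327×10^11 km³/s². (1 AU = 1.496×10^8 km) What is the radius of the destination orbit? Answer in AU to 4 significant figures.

In km: r₁ = 2.82 × 1.496×10^8 = 4.21872×10^8 km.
Transfer time t = 431.7 days = 3.729888×10^7 s, and t = π√(a_t³/μ).
So a_t = (μ t²/π²)^(1/3) = (1.327×10^11 × (3.729888×10^7)² / π²)^(1/3) = 2.6545×10^8 km.
Since a_t = (r₁ + r₂)/2, r₂ = 2a_t − r₁ = 2×2.6545×10^8 − 4.21872×10^8 = 1.09028×10^8 km.
In AU: r₂ = 1.09028×10^8 / 1.496×10^8 = 0.7288 AU.

r₂ = 0.7288 AU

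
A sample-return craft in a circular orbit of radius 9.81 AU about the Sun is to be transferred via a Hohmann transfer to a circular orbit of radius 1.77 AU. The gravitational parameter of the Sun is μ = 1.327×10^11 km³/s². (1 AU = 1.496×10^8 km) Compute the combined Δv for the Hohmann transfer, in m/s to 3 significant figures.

In km: r₁ = 9.81 × 1.496×10^8 = 1.467576×10^9 km; r₂ = 1.77 × 1.496×10^8 = 2.64792×10^8 km.
Transfer-ellipse semi-major axis a_t = (r₁ + r₂)/2 = (1.467576×10^9 + 2.64792×10^8)/2 = 8.66184×10^8 km.
At r₁ the circular-orbit speed is v₁ = √(μ/r₁) = 9.509 km/s.
Transfer-orbit speed at r₁ (vis-viva equation): v_a = √[μ(2/r₁ − 1/a_t)] = 5.258 km/s.
First burn Δv₁ = |v_a − v₁| = 4.251 km/s.
Circular speed at r₂: v₂ = √(μ/r₂) = 22.386 km/s.
Transfer-orbit speed at r₂: v_p = √[μ(2/r₂ − 1/a_t)] = 29.139 km/s.
Second burn Δv₂ = |v₂ − v_p| = 6.753 km/s.
Total Δv = Δv₁ + Δv₂ = 11.00 km/s.

Δv = 11000 m/s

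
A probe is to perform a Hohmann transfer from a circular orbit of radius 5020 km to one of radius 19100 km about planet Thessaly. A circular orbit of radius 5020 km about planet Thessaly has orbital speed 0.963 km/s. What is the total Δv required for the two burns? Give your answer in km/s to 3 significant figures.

Δv = 0.424 km/s

From the circular-orbit relation v² = μ/r at r = 5020 km: μ = v²r = (0.963)² × 5020 = 4655.39 km³/s².
Semi-major axis of the transfer orbit: a_t = (5020 + 19100)/2 = 12060 km.
Circular speed at r₁: v₁ = √(μ/r₁) = √(4655.39/5020) = 0.96300 km/s.
Transfer-orbit speed at r₁ (v² = μ(2/r − 1/a)): v_p = √[μ(2/r₁ − 1/a_t)] = 1.2119 km/s.
First burn Δv₁ = |v_p − v₁| = 0.2489 km/s.
At r₂, v₂ = √(μ/r₂) = 0.4937 km/s.
Transfer-orbit speed at r₂: v_a = √[μ(2/r₂ − 1/a_t)] = 0.3185 km/s.
Second burn Δv₂ = |v₂ − v_a| = 0.1752 km/s.
Δv = Δv₁ + Δv₂ = 0.2489 + 0.1752 = 0.4241 km/s.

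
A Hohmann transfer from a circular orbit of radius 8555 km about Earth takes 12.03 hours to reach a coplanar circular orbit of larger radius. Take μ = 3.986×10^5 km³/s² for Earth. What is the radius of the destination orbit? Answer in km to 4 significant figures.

Transfer time t = 12.03 hours = 43308 s, and t = π√(a_t³/μ).
So a_t = (μ t²/π²)^(1/3) = (3.986×10^5 × (43308)² / π²)^(1/3) = 42311 km.
Since a_t = (r₁ + r₂)/2, r₂ = 2a_t − r₁ = 2×42311 − 8555 = 76067 km.

r₂ = 76070 km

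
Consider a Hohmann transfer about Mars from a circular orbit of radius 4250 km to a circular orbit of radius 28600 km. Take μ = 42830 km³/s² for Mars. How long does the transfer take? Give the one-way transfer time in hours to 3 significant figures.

Semi-major axis of the transfer orbit: a_t = (4250 + 28600)/2 = 16425 km.
Half the transfer-orbit period gives t = π√(a_t³/μ) = 31955 s.
Converting: 31955 s ÷ 3600 s/hour = 8.88 hours.

t = 8.88 hours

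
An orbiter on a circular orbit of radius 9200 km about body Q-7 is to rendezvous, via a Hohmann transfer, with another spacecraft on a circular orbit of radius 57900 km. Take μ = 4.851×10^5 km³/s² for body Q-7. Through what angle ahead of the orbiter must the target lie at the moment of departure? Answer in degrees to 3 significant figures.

φ = 101°

The Hohmann ellipse has a_t = (r₁ + r₂)/2 = 33550 km.
The half-period of the transfer ellipse is t = π√(a_t³/μ) = 27718.71 s.
The target's mean motion on its circular orbit is ω₂ = √(μ/r₂³) = 4.999169×10^-5 rad/s.
Angle swept by the target during transfer: ω₂·t = 1.38571 rad = 79.40°.
The orbiter traverses 180° on the transfer ellipse, so the target must lead by 180° − 79.40° = 101°.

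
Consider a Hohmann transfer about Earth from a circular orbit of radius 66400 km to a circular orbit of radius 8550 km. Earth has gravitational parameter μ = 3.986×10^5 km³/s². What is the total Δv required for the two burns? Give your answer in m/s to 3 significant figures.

Transfer-ellipse semi-major axis a_t = (r₁ + r₂)/2 = (66400 + 8550)/2 = 37475 km.
Circular speed at r₁: v₁ = √(μ/r₁) = √(3.986×10^5/66400) = 2.450 km/s.
Transfer-orbit speed at r₁ (vis-viva equation): v_a = √[μ(2/r₁ − 1/a_t)] = 1.170 km/s.
First burn Δv₁ = |v_a − v₁| = 1.280 km/s.
At r₂, v₂ = √(μ/r₂) = 6.828 km/s.
Transfer-orbit speed at r₂: v_p = √[μ(2/r₂ − 1/a_t)] = 9.089 km/s.
Second burn Δv₂ = |v₂ − v_p| = 2.261 km/s.
Δv = Δv₁ + Δv₂ = 1.280 + 2.261 = 3.541 km/s.

Δv = 3540 m/s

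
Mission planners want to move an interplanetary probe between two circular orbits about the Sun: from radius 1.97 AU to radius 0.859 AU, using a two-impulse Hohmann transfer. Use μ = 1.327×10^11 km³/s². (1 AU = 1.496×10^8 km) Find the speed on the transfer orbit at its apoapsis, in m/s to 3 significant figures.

In km: r₁ = 1.97 × 1.496×10^8 = 2.94712×10^8 km; r₂ = 0.859 × 1.496×10^8 = 1.285064×10^8 km.
Semi-major axis of the transfer orbit: a_t = (2.94712×10^8 + 1.285064×10^8)/2 = 2.116092×10^8 km.
The apoapsis of the transfer ellipse is at r = 2.94712×10^8 km.
From the vis-viva equation, v = √[μ(2/r − 1/a_t)] = 16.54 km/s.

v = 16500 m/s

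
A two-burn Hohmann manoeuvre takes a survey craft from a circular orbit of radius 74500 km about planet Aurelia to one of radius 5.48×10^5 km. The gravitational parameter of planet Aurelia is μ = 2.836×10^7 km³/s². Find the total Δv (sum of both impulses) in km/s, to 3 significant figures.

Semi-major axis of the transfer orbit: a_t = (74500 + 5.480×10^5)/2 = 3.1125×10^5 km.
At r₁ the circular-orbit speed is v₁ = √(μ/r₁) = 19.511 km/s.
Transfer-orbit speed at r₁ (vis-viva): v_p = √[μ(2/r₁ − 1/a_t)] = 25.889 km/s.
First burn Δv₁ = |v_p − v₁| = 6.378 km/s.
At r₂, v₂ = √(μ/r₂) = 7.194 km/s.
Transfer-orbit speed at r₂: v_a = √[μ(2/r₂ − 1/a_t)] = 3.520 km/s.
Second burn Δv₂ = |v₂ − v_a| = 3.674 km/s.
Total Δv = Δv₁ + Δv₂ = 10.05 km/s.

Δv = 10.1 km/s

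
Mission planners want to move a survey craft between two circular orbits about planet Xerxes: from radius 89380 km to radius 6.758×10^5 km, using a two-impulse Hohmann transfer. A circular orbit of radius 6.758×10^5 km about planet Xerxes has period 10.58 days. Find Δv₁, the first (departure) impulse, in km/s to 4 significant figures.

From Kepler's third law T² = 4π²r³/μ at r = 6.758×10^5 km, T = 10.58 days = 10.58 × 86400 s = 9.14112×10^5 s: μ = 4π²r³/T² = 1.45819×10^7 km³/s².
Transfer-ellipse semi-major axis a_t = (r₁ + r₂)/2 = (89380 + 6.758×10^5)/2 = 3.8259×10^5 km.
Circular speed at r = 89380 km: v_c = √(μ/r) = 12.773 km/s.
Vis-viva on the transfer ellipse at r = 89380 km gives v_t = √[μ(2/r − 1/a_t)] = 16.976 km/s.
Δv₁ = |v_t − v_c| = |16.976 − 12.773| = 4.203 km/s.

Δv₁ = 4.203 km/s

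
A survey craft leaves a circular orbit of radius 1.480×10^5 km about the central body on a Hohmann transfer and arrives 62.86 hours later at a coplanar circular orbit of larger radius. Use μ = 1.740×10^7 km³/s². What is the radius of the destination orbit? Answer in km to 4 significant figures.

Transfer time t = 62.86 hours = 2.26296×10^5 s, and t = π√(a_t³/μ).
So a_t = (μ t²/π²)^(1/3) = (1.740×10^7 × (2.26296×10^5)² / π²)^(1/3) = 4.4861×10^5 km.
Since a_t = (r₁ + r₂)/2, r₂ = 2a_t − r₁ = 2×4.4861×10^5 − 1.480×10^5 = 7.4922×10^5 km.

r₂ = 7.492×10^5 km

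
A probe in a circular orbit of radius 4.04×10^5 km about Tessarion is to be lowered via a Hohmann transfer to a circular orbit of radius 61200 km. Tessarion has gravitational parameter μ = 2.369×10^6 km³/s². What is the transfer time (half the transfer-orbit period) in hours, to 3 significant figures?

t = 63.6 hours

Transfer-ellipse semi-major axis a_t = (r₁ + r₂)/2 = (4.040×10^5 + 61200)/2 = 2.326×10^5 km.
By Kepler's third law the transfer-orbit period is T = 2π√(a_t³/μ), so t = T/2 = 2.290×10^5 s.
Converting: 2.290×10^5 s ÷ 3600 s/hour = 63.6 hours.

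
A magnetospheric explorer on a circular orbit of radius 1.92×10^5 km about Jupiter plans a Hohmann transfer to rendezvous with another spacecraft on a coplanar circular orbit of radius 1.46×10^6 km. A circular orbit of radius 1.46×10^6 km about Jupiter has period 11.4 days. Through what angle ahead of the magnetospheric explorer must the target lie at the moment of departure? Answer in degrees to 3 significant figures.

φ = 103°

From Kepler's third law T² = 4π²r³/μ at r = 1.46×10^6 km, T = 11.4 days = 11.4 × 86400 s = 9.8496×10^5 s: μ = 4π²r³/T² = 1.26643×10^8 km³/s².
The Hohmann ellipse has a_t = (r₁ + r₂)/2 = 8.260×10^5 km.
The half-period of the transfer ellipse is t = π√(a_t³/μ) = 2.096×10^5 s.
The target's mean motion on its circular orbit is ω₂ = √(μ/r₂³) = 6.379×10^-6 rad/s.
Angle swept by the target during transfer: ω₂·t = 1.337 rad = 76.60°.
The magnetospheric explorer traverses 180° on the transfer ellipse, so the target must lead by 180° − 76.60° = 103°.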